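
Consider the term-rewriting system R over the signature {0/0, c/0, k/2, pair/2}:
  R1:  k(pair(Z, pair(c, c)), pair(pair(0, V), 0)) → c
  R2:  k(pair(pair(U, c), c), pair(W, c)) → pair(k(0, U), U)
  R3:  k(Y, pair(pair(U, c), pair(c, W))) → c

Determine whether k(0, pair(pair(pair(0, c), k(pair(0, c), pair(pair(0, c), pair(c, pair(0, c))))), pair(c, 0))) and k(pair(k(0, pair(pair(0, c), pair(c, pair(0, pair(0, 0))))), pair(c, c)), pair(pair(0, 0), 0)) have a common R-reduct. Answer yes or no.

Reduce t₁ = k(0, pair(pair(pair(0, c), k(pair(0, c), pair(pair(0, c), pair(c, pair(0, c))))), pair(c, 0))):
1. k(0, pair(pair(pair(0, c), k(pair(0, c), pair(pair(0, c), pair(c, pair(0, c))))), pair(c, 0)))  →  k(0, pair(pair(pair(0, c), c), pair(c, 0)))   [R3 at 2.1.2]
2. k(0, pair(pair(pair(0, c), c), pair(c, 0)))  →  c   [R3 at ε]

Reduce t₂ = k(pair(k(0, pair(pair(0, c), pair(c, pair(0, pair(0, 0))))), pair(c, c)), pair(pair(0, 0), 0)):
1. k(pair(k(0, pair(pair(0, c), pair(c, pair(0, pair(0, 0))))), pair(c, c)), pair(pair(0, 0), 0))  →  c   [R1 at ε]

yes — NF(t₁) = c, NF(t₂) = c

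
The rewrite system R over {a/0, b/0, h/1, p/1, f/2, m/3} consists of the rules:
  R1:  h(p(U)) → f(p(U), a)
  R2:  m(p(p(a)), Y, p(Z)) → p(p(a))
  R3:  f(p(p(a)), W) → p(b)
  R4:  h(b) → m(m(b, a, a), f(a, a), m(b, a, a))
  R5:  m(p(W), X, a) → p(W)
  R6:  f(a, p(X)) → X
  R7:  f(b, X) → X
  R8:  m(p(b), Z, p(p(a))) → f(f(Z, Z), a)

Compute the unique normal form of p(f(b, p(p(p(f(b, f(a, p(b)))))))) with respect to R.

1. p(f(b, p(p(p(f(b, f(a, p(b))))))))  →  p(p(p(p(f(b, f(a, p(b)))))))   [R7 at 1]
2. p(p(p(p(f(b, f(a, p(b)))))))  →  p(p(p(p(f(a, p(b))))))   [R7 at 1.1.1.1]
3. p(p(p(p(f(a, p(b))))))  →  p(p(p(p(b))))   [R6 at 1.1.1.1]

p(p(p(p(b))))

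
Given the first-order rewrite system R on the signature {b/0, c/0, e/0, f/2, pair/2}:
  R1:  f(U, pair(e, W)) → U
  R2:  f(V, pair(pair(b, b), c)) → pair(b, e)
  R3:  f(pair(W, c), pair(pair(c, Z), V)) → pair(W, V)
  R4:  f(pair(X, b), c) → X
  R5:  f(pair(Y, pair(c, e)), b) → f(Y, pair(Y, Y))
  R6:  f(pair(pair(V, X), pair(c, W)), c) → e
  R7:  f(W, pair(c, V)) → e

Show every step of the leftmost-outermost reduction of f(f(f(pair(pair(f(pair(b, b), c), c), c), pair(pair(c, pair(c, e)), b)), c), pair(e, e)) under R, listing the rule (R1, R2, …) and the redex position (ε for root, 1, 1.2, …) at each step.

pair(b, c)

1. f(f(f(pair(pair(f(pair(b, b), c), c), c), pair(pair(c, pair(c, e)), b)), c), pair(e, e))  →  f(f(pair(pair(f(pair(b, b), c), c), c), pair(pair(c, pair(c, e)), b)), c)   [R1 at ε]
2. f(f(pair(pair(f(pair(b, b), c), c), c), pair(pair(c, pair(c, e)), b)), c)  →  f(pair(pair(f(pair(b, b), c), c), b), c)   [R3 at 1]
3. f(pair(pair(f(pair(b, b), c), c), b), c)  →  pair(f(pair(b, b), c), c)   [R4 at ε]
4. pair(f(pair(b, b), c), c)  →  pair(b, c)   [R4 at 1]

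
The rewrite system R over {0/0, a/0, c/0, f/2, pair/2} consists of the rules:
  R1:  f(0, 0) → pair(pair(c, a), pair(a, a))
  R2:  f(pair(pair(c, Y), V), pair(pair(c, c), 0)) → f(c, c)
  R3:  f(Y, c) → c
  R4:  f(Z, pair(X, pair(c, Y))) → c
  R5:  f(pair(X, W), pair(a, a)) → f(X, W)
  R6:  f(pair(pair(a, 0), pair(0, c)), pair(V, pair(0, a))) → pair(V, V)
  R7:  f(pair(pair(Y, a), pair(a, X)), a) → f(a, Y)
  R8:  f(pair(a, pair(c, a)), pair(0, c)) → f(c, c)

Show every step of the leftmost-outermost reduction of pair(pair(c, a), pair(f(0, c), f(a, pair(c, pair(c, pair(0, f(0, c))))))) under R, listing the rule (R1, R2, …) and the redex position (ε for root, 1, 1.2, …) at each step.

1. pair(pair(c, a), pair(f(0, c), f(a, pair(c, pair(c, pair(0, f(0, c)))))))  →  pair(pair(c, a), pair(c, f(a, pair(c, pair(c, pair(0, f(0, c)))))))   [R3 at 2.1]
2. pair(pair(c, a), pair(c, f(a, pair(c, pair(c, pair(0, f(0, c)))))))  →  pair(pair(c, a), pair(c, c))   [R4 at 2.2]

pair(pair(c, a), pair(c, c))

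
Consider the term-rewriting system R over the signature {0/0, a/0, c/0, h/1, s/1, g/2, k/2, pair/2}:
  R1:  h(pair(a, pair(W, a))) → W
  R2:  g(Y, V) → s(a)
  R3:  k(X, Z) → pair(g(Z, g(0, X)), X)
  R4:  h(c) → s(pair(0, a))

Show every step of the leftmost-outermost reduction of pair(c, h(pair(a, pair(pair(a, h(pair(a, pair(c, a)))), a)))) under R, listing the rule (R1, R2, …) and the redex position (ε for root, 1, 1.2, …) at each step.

1. pair(c, h(pair(a, pair(pair(a, h(pair(a, pair(c, a)))), a))))  →  pair(c, pair(a, h(pair(a, pair(c, a)))))   [R1 at 2]
2. pair(c, pair(a, h(pair(a, pair(c, a)))))  →  pair(c, pair(a, c))   [R1 at 2.2]

pair(c, pair(a, c))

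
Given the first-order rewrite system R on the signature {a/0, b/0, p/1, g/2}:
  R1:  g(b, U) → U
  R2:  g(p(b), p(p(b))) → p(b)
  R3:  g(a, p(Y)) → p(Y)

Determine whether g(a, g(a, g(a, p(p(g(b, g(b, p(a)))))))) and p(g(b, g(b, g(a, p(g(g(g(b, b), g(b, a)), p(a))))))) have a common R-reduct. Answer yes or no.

Reduce t₁ = g(a, g(a, g(a, p(p(g(b, g(b, p(a)))))))):
1. g(a, g(a, g(a, p(p(g(b, g(b, p(a))))))))  →  g(a, g(a, p(p(g(b, g(b, p(a)))))))   [R3 at 2.2]
2. g(a, g(a, p(p(g(b, g(b, p(a)))))))  →  g(a, p(p(g(b, g(b, p(a))))))   [R3 at 2]
3. g(a, p(p(g(b, g(b, p(a))))))  →  p(p(g(b, g(b, p(a)))))   [R3 at ε]
4. p(p(g(b, g(b, p(a)))))  →  p(p(g(b, p(a))))   [R1 at 1.1]
5. p(p(g(b, p(a))))  →  p(p(p(a)))   [R1 at 1.1]

Reduce t₂ = p(g(b, g(b, g(a, p(g(g(g(b, b), g(b, a)), p(a))))))):
1. p(g(b, g(b, g(a, p(g(g(g(b, b), g(b, a)), p(a)))))))  →  p(g(b, g(a, p(g(g(g(b, b), g(b, a)), p(a))))))   [R1 at 1]
2. p(g(b, g(a, p(g(g(g(b, b), g(b, a)), p(a))))))  →  p(g(a, p(g(g(g(b, b), g(b, a)), p(a)))))   [R1 at 1]
3. p(g(a, p(g(g(g(b, b), g(b, a)), p(a)))))  →  p(p(g(g(g(b, b), g(b, a)), p(a))))   [R3 at 1]
4. p(p(g(g(g(b, b), g(b, a)), p(a))))  →  p(p(g(g(b, g(b, a)), p(a))))   [R1 at 1.1.1.1]
5. p(p(g(g(b, g(b, a)), p(a))))  →  p(p(g(g(b, a), p(a))))   [R1 at 1.1.1]
6. p(p(g(g(b, a), p(a))))  →  p(p(g(a, p(a))))   [R1 at 1.1.1]
7. p(p(g(a, p(a))))  →  p(p(p(a)))   [R3 at 1.1]

yes — NF(t₁) = p(p(p(a))), NF(t₂) = p(p(p(a)))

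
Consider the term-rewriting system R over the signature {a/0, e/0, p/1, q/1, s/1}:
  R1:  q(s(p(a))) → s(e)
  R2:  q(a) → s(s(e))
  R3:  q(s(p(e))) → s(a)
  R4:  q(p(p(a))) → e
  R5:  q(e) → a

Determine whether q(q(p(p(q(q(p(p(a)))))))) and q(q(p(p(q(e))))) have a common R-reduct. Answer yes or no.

Reduce t₁ = q(q(p(p(q(q(p(p(a)))))))):
1. q(q(p(p(q(q(p(p(a))))))))  →  q(q(p(p(q(e)))))   [R4 at 1.1.1.1.1]
2. q(q(p(p(q(e)))))  →  q(q(p(p(a))))   [R5 at 1.1.1.1]
3. q(q(p(p(a))))  →  q(e)   [R4 at 1]
4. q(e)  →  a   [R5 at ε]

Reduce t₂ = q(q(p(p(q(e))))):
1. q(q(p(p(q(e)))))  →  q(q(p(p(a))))   [R5 at 1.1.1.1]
2. q(q(p(p(a))))  →  q(e)   [R4 at 1]
3. q(e)  →  a   [R5 at ε]

yes — NF(t₁) = a, NF(t₂) = a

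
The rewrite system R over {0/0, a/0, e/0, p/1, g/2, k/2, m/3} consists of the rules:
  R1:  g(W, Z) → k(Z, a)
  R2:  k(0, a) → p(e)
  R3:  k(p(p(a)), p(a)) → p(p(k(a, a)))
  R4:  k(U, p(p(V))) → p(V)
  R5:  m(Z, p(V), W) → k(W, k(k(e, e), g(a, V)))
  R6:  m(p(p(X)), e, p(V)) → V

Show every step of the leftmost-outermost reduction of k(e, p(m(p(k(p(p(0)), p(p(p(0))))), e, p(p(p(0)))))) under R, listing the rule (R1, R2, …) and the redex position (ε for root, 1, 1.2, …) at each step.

p(p(0))

1. k(e, p(m(p(k(p(p(0)), p(p(p(0))))), e, p(p(p(0))))))  →  k(e, p(m(p(p(p(0))), e, p(p(p(0))))))   [R4 at 2.1.1.1]
2. k(e, p(m(p(p(p(0))), e, p(p(p(0))))))  →  k(e, p(p(p(0))))   [R6 at 2.1]
3. k(e, p(p(p(0))))  →  p(p(0))   [R4 at ε]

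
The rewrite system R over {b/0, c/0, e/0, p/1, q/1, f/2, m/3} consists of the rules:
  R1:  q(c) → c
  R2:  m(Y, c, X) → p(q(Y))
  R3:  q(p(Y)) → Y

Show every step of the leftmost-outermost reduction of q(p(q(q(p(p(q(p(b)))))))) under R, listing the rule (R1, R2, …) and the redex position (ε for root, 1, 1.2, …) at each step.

b

1. q(p(q(q(p(p(q(p(b))))))))  →  q(q(p(p(q(p(b))))))   [R3 at ε]
2. q(q(p(p(q(p(b))))))  →  q(p(q(p(b))))   [R3 at 1]
3. q(p(q(p(b))))  →  q(p(b))   [R3 at ε]
4. q(p(b))  →  b   [R3 at ε]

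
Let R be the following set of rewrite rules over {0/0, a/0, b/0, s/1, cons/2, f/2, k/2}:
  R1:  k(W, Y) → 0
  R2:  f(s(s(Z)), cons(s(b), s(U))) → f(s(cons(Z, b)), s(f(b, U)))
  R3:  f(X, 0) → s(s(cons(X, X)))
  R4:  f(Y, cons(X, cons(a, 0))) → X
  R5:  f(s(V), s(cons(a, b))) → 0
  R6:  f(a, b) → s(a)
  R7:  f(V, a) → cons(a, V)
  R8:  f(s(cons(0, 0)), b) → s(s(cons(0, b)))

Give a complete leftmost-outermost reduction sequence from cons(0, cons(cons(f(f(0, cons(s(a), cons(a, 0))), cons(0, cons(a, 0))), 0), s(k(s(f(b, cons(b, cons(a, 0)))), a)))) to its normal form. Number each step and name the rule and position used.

cons(0, cons(cons(0, 0), s(0)))

1. cons(0, cons(cons(f(f(0, cons(s(a), cons(a, 0))), cons(0, cons(a, 0))), 0), s(k(s(f(b, cons(b, cons(a, 0)))), a))))  →  cons(0, cons(cons(0, 0), s(k(s(f(b, cons(b, cons(a, 0)))), a))))   [R4 at 2.1.1]
2. cons(0, cons(cons(0, 0), s(k(s(f(b, cons(b, cons(a, 0)))), a))))  →  cons(0, cons(cons(0, 0), s(0)))   [R1 at 2.2.1]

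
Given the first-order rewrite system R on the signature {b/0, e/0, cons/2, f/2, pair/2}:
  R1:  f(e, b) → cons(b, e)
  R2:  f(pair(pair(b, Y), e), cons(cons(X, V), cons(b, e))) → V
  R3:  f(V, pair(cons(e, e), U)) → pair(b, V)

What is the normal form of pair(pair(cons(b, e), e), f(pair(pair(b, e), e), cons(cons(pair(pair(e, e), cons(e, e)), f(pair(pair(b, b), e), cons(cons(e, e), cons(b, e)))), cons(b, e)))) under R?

1. pair(pair(cons(b, e), e), f(pair(pair(b, e), e), cons(cons(pair(pair(e, e), cons(e, e)), f(pair(pair(b, b), e), cons(cons(e, e), cons(b, e)))), cons(b, e))))  →  pair(pair(cons(b, e), e), f(pair(pair(b, b), e), cons(cons(e, e), cons(b, e))))   [R2 at 2]
2. pair(pair(cons(b, e), e), f(pair(pair(b, b), e), cons(cons(e, e), cons(b, e))))  →  pair(pair(cons(b, e), e), e)   [R2 at 2]

pair(pair(cons(b, e), e), e)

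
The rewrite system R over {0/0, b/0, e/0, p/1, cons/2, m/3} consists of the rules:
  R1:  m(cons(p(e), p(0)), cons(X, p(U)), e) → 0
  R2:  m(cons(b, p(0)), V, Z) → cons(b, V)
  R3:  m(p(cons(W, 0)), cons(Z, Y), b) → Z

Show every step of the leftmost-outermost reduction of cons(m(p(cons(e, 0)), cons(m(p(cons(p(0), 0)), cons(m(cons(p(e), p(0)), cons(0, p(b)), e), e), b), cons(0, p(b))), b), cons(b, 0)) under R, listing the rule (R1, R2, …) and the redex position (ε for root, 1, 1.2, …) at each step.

cons(0, cons(b, 0))

1. cons(m(p(cons(e, 0)), cons(m(p(cons(p(0), 0)), cons(m(cons(p(e), p(0)), cons(0, p(b)), e), e), b), cons(0, p(b))), b), cons(b, 0))  →  cons(m(p(cons(p(0), 0)), cons(m(cons(p(e), p(0)), cons(0, p(b)), e), e), b), cons(b, 0))   [R3 at 1]
2. cons(m(p(cons(p(0), 0)), cons(m(cons(p(e), p(0)), cons(0, p(b)), e), e), b), cons(b, 0))  →  cons(m(cons(p(e), p(0)), cons(0, p(b)), e), cons(b, 0))   [R3 at 1]
3. cons(m(cons(p(e), p(0)), cons(0, p(b)), e), cons(b, 0))  →  cons(0, cons(b, 0))   [R1 at 1]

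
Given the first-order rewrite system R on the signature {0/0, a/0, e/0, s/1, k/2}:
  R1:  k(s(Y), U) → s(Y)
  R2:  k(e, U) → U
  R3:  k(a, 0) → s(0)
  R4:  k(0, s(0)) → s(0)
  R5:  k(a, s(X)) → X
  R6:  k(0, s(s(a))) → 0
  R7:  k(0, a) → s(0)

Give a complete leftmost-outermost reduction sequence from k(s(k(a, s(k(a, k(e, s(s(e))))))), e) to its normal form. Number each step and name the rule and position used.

1. k(s(k(a, s(k(a, k(e, s(s(e))))))), e)  →  s(k(a, s(k(a, k(e, s(s(e)))))))   [R1 at ε]
2. s(k(a, s(k(a, k(e, s(s(e)))))))  →  s(k(a, k(e, s(s(e)))))   [R5 at 1]
3. s(k(a, k(e, s(s(e)))))  →  s(k(a, s(s(e))))   [R2 at 1.2]
4. s(k(a, s(s(e))))  →  s(s(e))   [R5 at 1]

s(s(e))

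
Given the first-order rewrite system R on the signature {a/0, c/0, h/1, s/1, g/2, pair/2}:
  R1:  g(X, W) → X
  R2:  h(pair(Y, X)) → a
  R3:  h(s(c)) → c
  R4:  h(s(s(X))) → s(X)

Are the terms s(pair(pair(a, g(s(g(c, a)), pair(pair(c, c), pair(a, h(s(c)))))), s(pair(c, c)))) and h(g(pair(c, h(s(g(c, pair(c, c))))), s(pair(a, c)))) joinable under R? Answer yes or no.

no — NF(t₁) = s(pair(pair(a, s(c)), s(pair(c, c)))), NF(t₂) = a

Reduce t₁ = s(pair(pair(a, g(s(g(c, a)), pair(pair(c, c), pair(a, h(s(c)))))), s(pair(c, c)))):
1. s(pair(pair(a, g(s(g(c, a)), pair(pair(c, c), pair(a, h(s(c)))))), s(pair(c, c))))  →  s(pair(pair(a, s(g(c, a))), s(pair(c, c))))   [R1 at 1.1.2]
2. s(pair(pair(a, s(g(c, a))), s(pair(c, c))))  →  s(pair(pair(a, s(c)), s(pair(c, c))))   [R1 at 1.1.2.1]

Reduce t₂ = h(g(pair(c, h(s(g(c, pair(c, c))))), s(pair(a, c)))):
1. h(g(pair(c, h(s(g(c, pair(c, c))))), s(pair(a, c))))  →  h(pair(c, h(s(g(c, pair(c, c))))))   [R1 at 1]
2. h(pair(c, h(s(g(c, pair(c, c))))))  →  a   [R2 at ε]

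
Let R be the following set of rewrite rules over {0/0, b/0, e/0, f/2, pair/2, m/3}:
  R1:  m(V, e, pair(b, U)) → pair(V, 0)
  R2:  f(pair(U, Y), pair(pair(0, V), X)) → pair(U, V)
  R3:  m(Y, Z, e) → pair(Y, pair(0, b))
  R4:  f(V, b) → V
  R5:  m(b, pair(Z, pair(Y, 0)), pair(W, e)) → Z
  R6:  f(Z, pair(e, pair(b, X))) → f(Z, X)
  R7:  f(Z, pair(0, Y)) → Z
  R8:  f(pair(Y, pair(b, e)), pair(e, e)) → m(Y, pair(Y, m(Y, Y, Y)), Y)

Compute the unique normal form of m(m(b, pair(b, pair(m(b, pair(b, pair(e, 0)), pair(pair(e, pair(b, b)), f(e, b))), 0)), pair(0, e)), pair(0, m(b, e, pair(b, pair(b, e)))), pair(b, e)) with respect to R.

1. m(m(b, pair(b, pair(m(b, pair(b, pair(e, 0)), pair(pair(e, pair(b, b)), f(e, b))), 0)), pair(0, e)), pair(0, m(b, e, pair(b, pair(b, e)))), pair(b, e))  →  m(b, pair(0, m(b, e, pair(b, pair(b, e)))), pair(b, e))   [R5 at 1]
2. m(b, pair(0, m(b, e, pair(b, pair(b, e)))), pair(b, e))  →  m(b, pair(0, pair(b, 0)), pair(b, e))   [R1 at 2.2]
3. m(b, pair(0, pair(b, 0)), pair(b, e))  →  0   [R5 at ε]

0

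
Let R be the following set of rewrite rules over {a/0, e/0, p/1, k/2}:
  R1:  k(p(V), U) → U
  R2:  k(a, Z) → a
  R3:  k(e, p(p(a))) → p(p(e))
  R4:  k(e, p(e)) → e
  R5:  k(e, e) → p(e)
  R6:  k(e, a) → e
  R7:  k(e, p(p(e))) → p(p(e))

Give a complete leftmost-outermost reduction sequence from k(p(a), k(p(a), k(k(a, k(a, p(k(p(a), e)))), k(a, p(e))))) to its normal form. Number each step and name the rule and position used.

a

1. k(p(a), k(p(a), k(k(a, k(a, p(k(p(a), e)))), k(a, p(e)))))  →  k(p(a), k(k(a, k(a, p(k(p(a), e)))), k(a, p(e))))   [R1 at ε]
2. k(p(a), k(k(a, k(a, p(k(p(a), e)))), k(a, p(e))))  →  k(k(a, k(a, p(k(p(a), e)))), k(a, p(e)))   [R1 at ε]
3. k(k(a, k(a, p(k(p(a), e)))), k(a, p(e)))  →  k(a, k(a, p(e)))   [R2 at 1]
4. k(a, k(a, p(e)))  →  a   [R2 at ε]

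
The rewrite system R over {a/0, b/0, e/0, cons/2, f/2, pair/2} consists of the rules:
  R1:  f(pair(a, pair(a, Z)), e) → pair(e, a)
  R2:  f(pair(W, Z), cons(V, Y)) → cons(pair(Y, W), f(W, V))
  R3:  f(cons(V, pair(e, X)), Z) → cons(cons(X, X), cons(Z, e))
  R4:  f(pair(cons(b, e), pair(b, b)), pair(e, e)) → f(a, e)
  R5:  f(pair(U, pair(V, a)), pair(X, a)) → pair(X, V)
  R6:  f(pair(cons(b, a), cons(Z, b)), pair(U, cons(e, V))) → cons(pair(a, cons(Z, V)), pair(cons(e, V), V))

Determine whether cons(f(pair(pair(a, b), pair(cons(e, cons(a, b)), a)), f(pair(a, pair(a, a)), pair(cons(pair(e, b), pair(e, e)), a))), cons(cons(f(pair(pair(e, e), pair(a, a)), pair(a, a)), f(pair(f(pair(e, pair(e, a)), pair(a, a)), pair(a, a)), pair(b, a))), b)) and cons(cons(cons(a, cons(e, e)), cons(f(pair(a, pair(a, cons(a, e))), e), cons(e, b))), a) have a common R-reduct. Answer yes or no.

Reduce t₁ = cons(f(pair(pair(a, b), pair(cons(e, cons(a, b)), a)), f(pair(a, pair(a, a)), pair(cons(pair(e, b), pair(e, e)), a))), cons(cons(f(pair(pair(e, e), pair(a, a)), pair(a, a)), f(pair(f(pair(e, pair(e, a)), pair(a, a)), pair(a, a)), pair(b, a))), b)):
1. cons(f(pair(pair(a, b), pair(cons(e, cons(a, b)), a)), f(pair(a, pair(a, a)), pair(cons(pair(e, b), pair(e, e)), a))), cons(cons(f(pair(pair(e, e), pair(a, a)), pair(a, a)), f(pair(f(pair(e, pair(e, a)), pair(a, a)), pair(a, a)), pair(b, a))), b))  →  cons(f(pair(pair(a, b), pair(cons(e, cons(a, b)), a)), pair(cons(pair(e, b), pair(e, e)), a)), cons(cons(f(pair(pair(e, e), pair(a, a)), pair(a, a)), f(pair(f(pair(e, pair(e, a)), pair(a, a)), pair(a, a)), pair(b, a))), b))   [R5 at 1.2]
2. cons(f(pair(pair(a, b), pair(cons(e, cons(a, b)), a)), pair(cons(pair(e, b), pair(e, e)), a)), cons(cons(f(pair(pair(e, e), pair(a, a)), pair(a, a)), f(pair(f(pair(e, pair(e, a)), pair(a, a)), pair(a, a)), pair(b, a))), b))  →  cons(pair(cons(pair(e, b), pair(e, e)), cons(e, cons(a, b))), cons(cons(f(pair(pair(e, e), pair(a, a)), pair(a, a)), f(pair(f(pair(e, pair(e, a)), pair(a, a)), pair(a, a)), pair(b, a))), b))   [R5 at 1]
3. cons(pair(cons(pair(e, b), pair(e, e)), cons(e, cons(a, b))), cons(cons(f(pair(pair(e, e), pair(a, a)), pair(a, a)), f(pair(f(pair(e, pair(e, a)), pair(a, a)), pair(a, a)), pair(b, a))), b))  →  cons(pair(cons(pair(e, b), pair(e, e)), cons(e, cons(a, b))), cons(cons(pair(a, a), f(pair(f(pair(e, pair(e, a)), pair(a, a)), pair(a, a)), pair(b, a))), b))   [R5 at 2.1.1]
4. cons(pair(cons(pair(e, b), pair(e, e)), cons(e, cons(a, b))), cons(cons(pair(a, a), f(pair(f(pair(e, pair(e, a)), pair(a, a)), pair(a, a)), pair(b, a))), b))  →  cons(pair(cons(pair(e, b), pair(e, e)), cons(e, cons(a, b))), cons(cons(pair(a, a), pair(b, a)), b))   [R5 at 2.1.2]

Reduce t₂ = cons(cons(cons(a, cons(e, e)), cons(f(pair(a, pair(a, cons(a, e))), e), cons(e, b))), a):
1. cons(cons(cons(a, cons(e, e)), cons(f(pair(a, pair(a, cons(a, e))), e), cons(e, b))), a)  →  cons(cons(cons(a, cons(e, e)), cons(pair(e, a), cons(e, b))), a)   [R1 at 1.2.1]

no — NF(t₁) = cons(pair(cons(pair(e, b), pair(e, e)), cons(e, cons(a, b))), cons(cons(pair(a, a), pair(b, a)), b)), NF(t₂) = cons(cons(cons(a, cons(e, e)), cons(pair(e, a), cons(e, b))), a)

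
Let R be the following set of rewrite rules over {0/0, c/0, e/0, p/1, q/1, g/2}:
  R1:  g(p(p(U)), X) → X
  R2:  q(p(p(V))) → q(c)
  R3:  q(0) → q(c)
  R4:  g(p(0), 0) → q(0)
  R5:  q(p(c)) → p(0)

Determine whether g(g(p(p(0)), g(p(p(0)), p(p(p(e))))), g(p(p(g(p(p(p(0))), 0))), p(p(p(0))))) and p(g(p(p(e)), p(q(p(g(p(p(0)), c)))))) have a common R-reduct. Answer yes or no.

Reduce t₁ = g(g(p(p(0)), g(p(p(0)), p(p(p(e))))), g(p(p(g(p(p(p(0))), 0))), p(p(p(0))))):
1. g(g(p(p(0)), g(p(p(0)), p(p(p(e))))), g(p(p(g(p(p(p(0))), 0))), p(p(p(0)))))  →  g(g(p(p(0)), p(p(p(e)))), g(p(p(g(p(p(p(0))), 0))), p(p(p(0)))))   [R1 at 1]
2. g(g(p(p(0)), p(p(p(e)))), g(p(p(g(p(p(p(0))), 0))), p(p(p(0)))))  →  g(p(p(p(e))), g(p(p(g(p(p(p(0))), 0))), p(p(p(0)))))   [R1 at 1]
3. g(p(p(p(e))), g(p(p(g(p(p(p(0))), 0))), p(p(p(0)))))  →  g(p(p(g(p(p(p(0))), 0))), p(p(p(0))))   [R1 at ε]
4. g(p(p(g(p(p(p(0))), 0))), p(p(p(0))))  →  p(p(p(0)))   [R1 at ε]

Reduce t₂ = p(g(p(p(e)), p(q(p(g(p(p(0)), c)))))):
1. p(g(p(p(e)), p(q(p(g(p(p(0)), c))))))  →  p(p(q(p(g(p(p(0)), c)))))   [R1 at 1]
2. p(p(q(p(g(p(p(0)), c)))))  →  p(p(q(p(c))))   [R1 at 1.1.1.1]
3. p(p(q(p(c))))  →  p(p(p(0)))   [R5 at 1.1]

yes — NF(t₁) = p(p(p(0))), NF(t₂) = p(p(p(0)))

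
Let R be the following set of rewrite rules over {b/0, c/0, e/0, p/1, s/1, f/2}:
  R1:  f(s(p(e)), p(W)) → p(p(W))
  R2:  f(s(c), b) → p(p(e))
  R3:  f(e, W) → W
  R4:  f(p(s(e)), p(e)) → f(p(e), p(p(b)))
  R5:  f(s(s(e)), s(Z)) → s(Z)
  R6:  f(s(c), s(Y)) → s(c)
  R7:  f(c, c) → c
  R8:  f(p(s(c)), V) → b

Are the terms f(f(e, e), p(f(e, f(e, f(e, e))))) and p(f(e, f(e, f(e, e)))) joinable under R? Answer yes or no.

Reduce t₁ = f(f(e, e), p(f(e, f(e, f(e, e))))):
1. f(f(e, e), p(f(e, f(e, f(e, e)))))  →  f(e, p(f(e, f(e, f(e, e)))))   [R3 at 1]
2. f(e, p(f(e, f(e, f(e, e)))))  →  p(f(e, f(e, f(e, e))))   [R3 at ε]
3. p(f(e, f(e, f(e, e))))  →  p(f(e, f(e, e)))   [R3 at 1]
4. p(f(e, f(e, e)))  →  p(f(e, e))   [R3 at 1]
5. p(f(e, e))  →  p(e)   [R3 at 1]

Reduce t₂ = p(f(e, f(e, f(e, e)))):
1. p(f(e, f(e, f(e, e))))  →  p(f(e, f(e, e)))   [R3 at 1]
2. p(f(e, f(e, e)))  →  p(f(e, e))   [R3 at 1]
3. p(f(e, e))  →  p(e)   [R3 at 1]

yes — NF(t₁) = p(e), NF(t₂) = p(e)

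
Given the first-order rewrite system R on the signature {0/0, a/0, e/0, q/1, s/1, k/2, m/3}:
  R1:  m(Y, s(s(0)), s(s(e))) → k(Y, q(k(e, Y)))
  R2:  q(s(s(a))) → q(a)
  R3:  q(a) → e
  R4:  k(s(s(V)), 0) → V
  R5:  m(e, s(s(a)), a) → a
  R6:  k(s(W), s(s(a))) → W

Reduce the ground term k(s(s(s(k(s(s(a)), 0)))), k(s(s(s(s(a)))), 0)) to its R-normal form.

s(s(a))

1. k(s(s(s(k(s(s(a)), 0)))), k(s(s(s(s(a)))), 0))  →  k(s(s(s(a))), k(s(s(s(s(a)))), 0))   [R4 at 1.1.1.1]
2. k(s(s(s(a))), k(s(s(s(s(a)))), 0))  →  k(s(s(s(a))), s(s(a)))   [R4 at 2]
3. k(s(s(s(a))), s(s(a)))  →  s(s(a))   [R6 at ε]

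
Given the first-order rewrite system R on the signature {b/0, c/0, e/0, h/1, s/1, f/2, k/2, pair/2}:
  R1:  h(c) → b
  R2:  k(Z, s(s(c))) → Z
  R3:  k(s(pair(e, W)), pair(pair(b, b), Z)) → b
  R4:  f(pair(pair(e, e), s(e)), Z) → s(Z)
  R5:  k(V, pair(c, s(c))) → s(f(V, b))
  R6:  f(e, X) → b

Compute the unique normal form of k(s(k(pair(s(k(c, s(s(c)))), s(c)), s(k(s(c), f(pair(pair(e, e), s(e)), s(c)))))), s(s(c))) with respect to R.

1. k(s(k(pair(s(k(c, s(s(c)))), s(c)), s(k(s(c), f(pair(pair(e, e), s(e)), s(c)))))), s(s(c)))  →  s(k(pair(s(k(c, s(s(c)))), s(c)), s(k(s(c), f(pair(pair(e, e), s(e)), s(c))))))   [R2 at ε]
2. s(k(pair(s(k(c, s(s(c)))), s(c)), s(k(s(c), f(pair(pair(e, e), s(e)), s(c))))))  →  s(k(pair(s(c), s(c)), s(k(s(c), f(pair(pair(e, e), s(e)), s(c))))))   [R2 at 1.1.1.1]
3. s(k(pair(s(c), s(c)), s(k(s(c), f(pair(pair(e, e), s(e)), s(c))))))  →  s(k(pair(s(c), s(c)), s(k(s(c), s(s(c))))))   [R4 at 1.2.1.2]
4. s(k(pair(s(c), s(c)), s(k(s(c), s(s(c))))))  →  s(k(pair(s(c), s(c)), s(s(c))))   [R2 at 1.2.1]
5. s(k(pair(s(c), s(c)), s(s(c))))  →  s(pair(s(c), s(c)))   [R2 at 1]

s(pair(s(c), s(c)))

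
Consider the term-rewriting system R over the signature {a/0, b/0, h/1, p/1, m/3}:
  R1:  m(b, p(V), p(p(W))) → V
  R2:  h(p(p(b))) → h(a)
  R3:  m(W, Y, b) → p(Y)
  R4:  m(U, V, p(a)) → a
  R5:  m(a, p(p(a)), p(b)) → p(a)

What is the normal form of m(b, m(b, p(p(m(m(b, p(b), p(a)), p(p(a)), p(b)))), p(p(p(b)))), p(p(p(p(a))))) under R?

p(a)

1. m(b, m(b, p(p(m(m(b, p(b), p(a)), p(p(a)), p(b)))), p(p(p(b)))), p(p(p(p(a)))))  →  m(b, p(m(m(b, p(b), p(a)), p(p(a)), p(b))), p(p(p(p(a)))))   [R1 at 2]
2. m(b, p(m(m(b, p(b), p(a)), p(p(a)), p(b))), p(p(p(p(a)))))  →  m(m(b, p(b), p(a)), p(p(a)), p(b))   [R1 at ε]
3. m(m(b, p(b), p(a)), p(p(a)), p(b))  →  m(a, p(p(a)), p(b))   [R4 at 1]
4. m(a, p(p(a)), p(b))  →  p(a)   [R5 at ε]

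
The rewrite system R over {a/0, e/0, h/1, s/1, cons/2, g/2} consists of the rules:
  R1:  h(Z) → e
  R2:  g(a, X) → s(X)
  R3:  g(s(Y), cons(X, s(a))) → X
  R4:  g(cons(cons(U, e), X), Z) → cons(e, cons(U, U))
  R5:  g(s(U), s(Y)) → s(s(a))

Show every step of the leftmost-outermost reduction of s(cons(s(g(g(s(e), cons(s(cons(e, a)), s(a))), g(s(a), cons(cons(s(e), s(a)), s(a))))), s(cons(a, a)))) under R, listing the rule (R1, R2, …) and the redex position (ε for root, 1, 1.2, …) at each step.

1. s(cons(s(g(g(s(e), cons(s(cons(e, a)), s(a))), g(s(a), cons(cons(s(e), s(a)), s(a))))), s(cons(a, a))))  →  s(cons(s(g(s(cons(e, a)), g(s(a), cons(cons(s(e), s(a)), s(a))))), s(cons(a, a))))   [R3 at 1.1.1.1]
2. s(cons(s(g(s(cons(e, a)), g(s(a), cons(cons(s(e), s(a)), s(a))))), s(cons(a, a))))  →  s(cons(s(g(s(cons(e, a)), cons(s(e), s(a)))), s(cons(a, a))))   [R3 at 1.1.1.2]
3. s(cons(s(g(s(cons(e, a)), cons(s(e), s(a)))), s(cons(a, a))))  →  s(cons(s(s(e)), s(cons(a, a))))   [R3 at 1.1.1]

s(cons(s(s(e)), s(cons(a, a))))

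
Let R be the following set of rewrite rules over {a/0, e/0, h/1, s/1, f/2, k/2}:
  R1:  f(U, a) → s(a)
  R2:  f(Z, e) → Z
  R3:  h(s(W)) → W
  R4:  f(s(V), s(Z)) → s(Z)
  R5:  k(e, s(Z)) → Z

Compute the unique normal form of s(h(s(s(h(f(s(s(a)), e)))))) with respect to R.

1. s(h(s(s(h(f(s(s(a)), e))))))  →  s(s(h(f(s(s(a)), e))))   [R3 at 1]
2. s(s(h(f(s(s(a)), e))))  →  s(s(h(s(s(a)))))   [R2 at 1.1.1]
3. s(s(h(s(s(a)))))  →  s(s(s(a)))   [R3 at 1.1]

s(s(s(a)))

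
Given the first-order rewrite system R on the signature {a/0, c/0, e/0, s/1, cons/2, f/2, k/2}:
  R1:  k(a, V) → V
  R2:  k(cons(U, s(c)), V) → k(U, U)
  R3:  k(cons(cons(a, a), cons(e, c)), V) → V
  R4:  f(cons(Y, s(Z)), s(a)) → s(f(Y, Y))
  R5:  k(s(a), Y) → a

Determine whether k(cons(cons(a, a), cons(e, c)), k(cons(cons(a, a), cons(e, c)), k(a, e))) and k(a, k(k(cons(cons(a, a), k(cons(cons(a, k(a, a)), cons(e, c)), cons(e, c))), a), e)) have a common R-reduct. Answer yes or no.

Reduce t₁ = k(cons(cons(a, a), cons(e, c)), k(cons(cons(a, a), cons(e, c)), k(a, e))):
1. k(cons(cons(a, a), cons(e, c)), k(cons(cons(a, a), cons(e, c)), k(a, e)))  →  k(cons(cons(a, a), cons(e, c)), k(a, e))   [R3 at ε]
2. k(cons(cons(a, a), cons(e, c)), k(a, e))  →  k(a, e)   [R3 at ε]
3. k(a, e)  →  e   [R1 at ε]

Reduce t₂ = k(a, k(k(cons(cons(a, a), k(cons(cons(a, k(a, a)), cons(e, c)), cons(e, c))), a), e)):
1. k(a, k(k(cons(cons(a, a), k(cons(cons(a, k(a, a)), cons(e, c)), cons(e, c))), a), e))  →  k(k(cons(cons(a, a), k(cons(cons(a, k(a, a)), cons(e, c)), cons(e, c))), a), e)   [R1 at ε]
2. k(k(cons(cons(a, a), k(cons(cons(a, k(a, a)), cons(e, c)), cons(e, c))), a), e)  →  k(k(cons(cons(a, a), k(cons(cons(a, a), cons(e, c)), cons(e, c))), a), e)   [R1 at 1.1.2.1.1.2]
3. k(k(cons(cons(a, a), k(cons(cons(a, a), cons(e, c)), cons(e, c))), a), e)  →  k(k(cons(cons(a, a), cons(e, c)), a), e)   [R3 at 1.1.2]
4. k(k(cons(cons(a, a), cons(e, c)), a), e)  →  k(a, e)   [R3 at 1]
5. k(a, e)  →  e   [R1 at ε]

yes — NF(t₁) = e, NF(t₂) = e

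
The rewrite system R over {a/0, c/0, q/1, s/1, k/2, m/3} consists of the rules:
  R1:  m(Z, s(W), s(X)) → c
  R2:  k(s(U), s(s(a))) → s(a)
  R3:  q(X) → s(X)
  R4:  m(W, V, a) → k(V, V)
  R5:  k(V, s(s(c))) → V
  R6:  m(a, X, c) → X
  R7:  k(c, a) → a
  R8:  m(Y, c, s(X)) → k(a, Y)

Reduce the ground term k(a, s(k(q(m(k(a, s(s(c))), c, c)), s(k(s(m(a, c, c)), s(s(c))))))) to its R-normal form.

1. k(a, s(k(q(m(k(a, s(s(c))), c, c)), s(k(s(m(a, c, c)), s(s(c)))))))  →  k(a, s(k(s(m(k(a, s(s(c))), c, c)), s(k(s(m(a, c, c)), s(s(c)))))))   [R3 at 2.1.1]
2. k(a, s(k(s(m(k(a, s(s(c))), c, c)), s(k(s(m(a, c, c)), s(s(c)))))))  →  k(a, s(k(s(m(a, c, c)), s(k(s(m(a, c, c)), s(s(c)))))))   [R5 at 2.1.1.1.1]
3. k(a, s(k(s(m(a, c, c)), s(k(s(m(a, c, c)), s(s(c)))))))  →  k(a, s(k(s(c), s(k(s(m(a, c, c)), s(s(c)))))))   [R6 at 2.1.1.1]
4. k(a, s(k(s(c), s(k(s(m(a, c, c)), s(s(c)))))))  →  k(a, s(k(s(c), s(s(m(a, c, c))))))   [R5 at 2.1.2.1]
5. k(a, s(k(s(c), s(s(m(a, c, c))))))  →  k(a, s(k(s(c), s(s(c)))))   [R6 at 2.1.2.1.1]
6. k(a, s(k(s(c), s(s(c)))))  →  k(a, s(s(c)))   [R5 at 2.1]
7. k(a, s(s(c)))  →  a   [R5 at ε]

a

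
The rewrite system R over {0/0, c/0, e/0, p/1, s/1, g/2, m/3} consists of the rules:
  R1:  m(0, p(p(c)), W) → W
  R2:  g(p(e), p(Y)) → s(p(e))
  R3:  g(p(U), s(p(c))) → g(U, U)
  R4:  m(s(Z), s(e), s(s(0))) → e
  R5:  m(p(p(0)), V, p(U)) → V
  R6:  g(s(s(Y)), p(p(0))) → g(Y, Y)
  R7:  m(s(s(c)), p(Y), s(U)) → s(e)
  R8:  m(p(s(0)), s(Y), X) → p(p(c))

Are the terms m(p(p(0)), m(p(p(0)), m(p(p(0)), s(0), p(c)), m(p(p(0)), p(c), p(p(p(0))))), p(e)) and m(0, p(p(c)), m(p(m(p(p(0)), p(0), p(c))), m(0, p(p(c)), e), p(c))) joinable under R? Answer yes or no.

Reduce t₁ = m(p(p(0)), m(p(p(0)), m(p(p(0)), s(0), p(c)), m(p(p(0)), p(c), p(p(p(0))))), p(e)):
1. m(p(p(0)), m(p(p(0)), m(p(p(0)), s(0), p(c)), m(p(p(0)), p(c), p(p(p(0))))), p(e))  →  m(p(p(0)), m(p(p(0)), s(0), p(c)), m(p(p(0)), p(c), p(p(p(0)))))   [R5 at ε]
2. m(p(p(0)), m(p(p(0)), s(0), p(c)), m(p(p(0)), p(c), p(p(p(0)))))  →  m(p(p(0)), s(0), m(p(p(0)), p(c), p(p(p(0)))))   [R5 at 2]
3. m(p(p(0)), s(0), m(p(p(0)), p(c), p(p(p(0)))))  →  m(p(p(0)), s(0), p(c))   [R5 at 3]
4. m(p(p(0)), s(0), p(c))  →  s(0)   [R5 at ε]

Reduce t₂ = m(0, p(p(c)), m(p(m(p(p(0)), p(0), p(c))), m(0, p(p(c)), e), p(c))):
1. m(0, p(p(c)), m(p(m(p(p(0)), p(0), p(c))), m(0, p(p(c)), e), p(c)))  →  m(p(m(p(p(0)), p(0), p(c))), m(0, p(p(c)), e), p(c))   [R1 at ε]
2. m(p(m(p(p(0)), p(0), p(c))), m(0, p(p(c)), e), p(c))  →  m(p(p(0)), m(0, p(p(c)), e), p(c))   [R5 at 1.1]
3. m(p(p(0)), m(0, p(p(c)), e), p(c))  →  m(0, p(p(c)), e)   [R5 at ε]
4. m(0, p(p(c)), e)  →  e   [R1 at ε]

no — NF(t₁) = s(0), NF(t₂) = e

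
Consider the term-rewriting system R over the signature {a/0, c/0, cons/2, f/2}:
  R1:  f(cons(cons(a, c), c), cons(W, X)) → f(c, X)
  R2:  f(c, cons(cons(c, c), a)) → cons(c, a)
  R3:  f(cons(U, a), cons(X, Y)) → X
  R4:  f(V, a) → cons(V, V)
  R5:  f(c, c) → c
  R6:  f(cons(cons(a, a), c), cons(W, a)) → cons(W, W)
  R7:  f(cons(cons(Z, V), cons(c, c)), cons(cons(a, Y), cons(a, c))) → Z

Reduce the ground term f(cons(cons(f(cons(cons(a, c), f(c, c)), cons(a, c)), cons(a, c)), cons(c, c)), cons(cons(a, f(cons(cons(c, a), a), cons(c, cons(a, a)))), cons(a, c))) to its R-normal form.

c

1. f(cons(cons(f(cons(cons(a, c), f(c, c)), cons(a, c)), cons(a, c)), cons(c, c)), cons(cons(a, f(cons(cons(c, a), a), cons(c, cons(a, a)))), cons(a, c)))  →  f(cons(cons(a, c), f(c, c)), cons(a, c))   [R7 at ε]
2. f(cons(cons(a, c), f(c, c)), cons(a, c))  →  f(cons(cons(a, c), c), cons(a, c))   [R5 at 1.2]
3. f(cons(cons(a, c), c), cons(a, c))  →  f(c, c)   [R1 at ε]
4. f(c, c)  →  c   [R5 at ε]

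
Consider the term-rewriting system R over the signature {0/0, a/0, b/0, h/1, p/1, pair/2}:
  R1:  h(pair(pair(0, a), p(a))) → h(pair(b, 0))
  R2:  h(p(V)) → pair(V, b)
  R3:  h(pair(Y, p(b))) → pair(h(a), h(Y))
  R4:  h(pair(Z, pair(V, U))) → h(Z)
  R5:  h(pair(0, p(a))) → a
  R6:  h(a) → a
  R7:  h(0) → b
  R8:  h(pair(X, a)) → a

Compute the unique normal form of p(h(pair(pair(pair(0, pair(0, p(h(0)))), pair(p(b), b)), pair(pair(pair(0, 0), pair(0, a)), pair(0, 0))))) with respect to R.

1. p(h(pair(pair(pair(0, pair(0, p(h(0)))), pair(p(b), b)), pair(pair(pair(0, 0), pair(0, a)), pair(0, 0)))))  →  p(h(pair(pair(0, pair(0, p(h(0)))), pair(p(b), b))))   [R4 at 1]
2. p(h(pair(pair(0, pair(0, p(h(0)))), pair(p(b), b))))  →  p(h(pair(0, pair(0, p(h(0))))))   [R4 at 1]
3. p(h(pair(0, pair(0, p(h(0))))))  →  p(h(0))   [R4 at 1]
4. p(h(0))  →  p(b)   [R7 at 1]

p(b)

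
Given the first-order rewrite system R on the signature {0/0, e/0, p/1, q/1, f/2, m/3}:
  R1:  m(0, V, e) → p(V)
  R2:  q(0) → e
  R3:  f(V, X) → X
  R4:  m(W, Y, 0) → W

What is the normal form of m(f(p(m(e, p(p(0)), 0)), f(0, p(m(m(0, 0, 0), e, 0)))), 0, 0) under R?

1. m(f(p(m(e, p(p(0)), 0)), f(0, p(m(m(0, 0, 0), e, 0)))), 0, 0)  →  f(p(m(e, p(p(0)), 0)), f(0, p(m(m(0, 0, 0), e, 0))))   [R4 at ε]
2. f(p(m(e, p(p(0)), 0)), f(0, p(m(m(0, 0, 0), e, 0))))  →  f(0, p(m(m(0, 0, 0), e, 0)))   [R3 at ε]
3. f(0, p(m(m(0, 0, 0), e, 0)))  →  p(m(m(0, 0, 0), e, 0))   [R3 at ε]
4. p(m(m(0, 0, 0), e, 0))  →  p(m(0, 0, 0))   [R4 at 1]
5. p(m(0, 0, 0))  →  p(0)   [R4 at 1]

p(0)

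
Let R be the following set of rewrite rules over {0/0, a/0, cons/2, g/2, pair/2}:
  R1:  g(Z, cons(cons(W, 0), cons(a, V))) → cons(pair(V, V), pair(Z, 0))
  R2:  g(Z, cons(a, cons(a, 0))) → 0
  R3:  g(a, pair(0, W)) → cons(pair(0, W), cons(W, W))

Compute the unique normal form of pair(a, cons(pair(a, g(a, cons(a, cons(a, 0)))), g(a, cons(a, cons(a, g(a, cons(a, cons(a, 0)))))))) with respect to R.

1. pair(a, cons(pair(a, g(a, cons(a, cons(a, 0)))), g(a, cons(a, cons(a, g(a, cons(a, cons(a, 0))))))))  →  pair(a, cons(pair(a, 0), g(a, cons(a, cons(a, g(a, cons(a, cons(a, 0))))))))   [R2 at 2.1.2]
2. pair(a, cons(pair(a, 0), g(a, cons(a, cons(a, g(a, cons(a, cons(a, 0))))))))  →  pair(a, cons(pair(a, 0), g(a, cons(a, cons(a, 0)))))   [R2 at 2.2.2.2.2]
3. pair(a, cons(pair(a, 0), g(a, cons(a, cons(a, 0)))))  →  pair(a, cons(pair(a, 0), 0))   [R2 at 2.2]

pair(a, cons(pair(a, 0), 0))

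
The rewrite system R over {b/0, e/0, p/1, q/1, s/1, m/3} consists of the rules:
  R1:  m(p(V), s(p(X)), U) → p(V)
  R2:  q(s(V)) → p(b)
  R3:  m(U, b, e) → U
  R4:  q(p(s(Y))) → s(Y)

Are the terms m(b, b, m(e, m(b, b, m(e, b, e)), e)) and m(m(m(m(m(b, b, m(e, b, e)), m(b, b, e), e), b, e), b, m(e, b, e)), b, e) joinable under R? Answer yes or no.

yes — NF(t₁) = b, NF(t₂) = b

Reduce t₁ = m(b, b, m(e, m(b, b, m(e, b, e)), e)):
1. m(b, b, m(e, m(b, b, m(e, b, e)), e))  →  m(b, b, m(e, m(b, b, e), e))   [R3 at 3.2.3]
2. m(b, b, m(e, m(b, b, e), e))  →  m(b, b, m(e, b, e))   [R3 at 3.2]
3. m(b, b, m(e, b, e))  →  m(b, b, e)   [R3 at 3]
4. m(b, b, e)  →  b   [R3 at ε]

Reduce t₂ = m(m(m(m(m(b, b, m(e, b, e)), m(b, b, e), e), b, e), b, m(e, b, e)), b, e):
1. m(m(m(m(m(b, b, m(e, b, e)), m(b, b, e), e), b, e), b, m(e, b, e)), b, e)  →  m(m(m(m(b, b, m(e, b, e)), m(b, b, e), e), b, e), b, m(e, b, e))   [R3 at ε]
2. m(m(m(m(b, b, m(e, b, e)), m(b, b, e), e), b, e), b, m(e, b, e))  →  m(m(m(b, b, m(e, b, e)), m(b, b, e), e), b, m(e, b, e))   [R3 at 1]
3. m(m(m(b, b, m(e, b, e)), m(b, b, e), e), b, m(e, b, e))  →  m(m(m(b, b, e), m(b, b, e), e), b, m(e, b, e))   [R3 at 1.1.3]
4. m(m(m(b, b, e), m(b, b, e), e), b, m(e, b, e))  →  m(m(b, m(b, b, e), e), b, m(e, b, e))   [R3 at 1.1]
5. m(m(b, m(b, b, e), e), b, m(e, b, e))  →  m(m(b, b, e), b, m(e, b, e))   [R3 at 1.2]
6. m(m(b, b, e), b, m(e, b, e))  →  m(b, b, m(e, b, e))   [R3 at 1]
7. m(b, b, m(e, b, e))  →  m(b, b, e)   [R3 at 3]
8. m(b, b, e)  →  b   [R3 at ε]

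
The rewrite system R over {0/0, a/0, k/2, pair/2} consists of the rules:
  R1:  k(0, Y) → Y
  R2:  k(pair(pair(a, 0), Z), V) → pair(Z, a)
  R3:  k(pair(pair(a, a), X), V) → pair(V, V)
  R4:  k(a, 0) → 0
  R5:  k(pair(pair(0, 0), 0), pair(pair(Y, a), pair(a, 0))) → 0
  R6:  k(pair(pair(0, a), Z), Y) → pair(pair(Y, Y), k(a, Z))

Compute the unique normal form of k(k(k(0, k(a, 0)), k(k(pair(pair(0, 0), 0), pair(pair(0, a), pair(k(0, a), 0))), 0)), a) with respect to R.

a

1. k(k(k(0, k(a, 0)), k(k(pair(pair(0, 0), 0), pair(pair(0, a), pair(k(0, a), 0))), 0)), a)  →  k(k(k(a, 0), k(k(pair(pair(0, 0), 0), pair(pair(0, a), pair(k(0, a), 0))), 0)), a)   [R1 at 1.1]
2. k(k(k(a, 0), k(k(pair(pair(0, 0), 0), pair(pair(0, a), pair(k(0, a), 0))), 0)), a)  →  k(k(0, k(k(pair(pair(0, 0), 0), pair(pair(0, a), pair(k(0, a), 0))), 0)), a)   [R4 at 1.1]
3. k(k(0, k(k(pair(pair(0, 0), 0), pair(pair(0, a), pair(k(0, a), 0))), 0)), a)  →  k(k(k(pair(pair(0, 0), 0), pair(pair(0, a), pair(k(0, a), 0))), 0), a)   [R1 at 1]
4. k(k(k(pair(pair(0, 0), 0), pair(pair(0, a), pair(k(0, a), 0))), 0), a)  →  k(k(k(pair(pair(0, 0), 0), pair(pair(0, a), pair(a, 0))), 0), a)   [R1 at 1.1.2.2.1]
5. k(k(k(pair(pair(0, 0), 0), pair(pair(0, a), pair(a, 0))), 0), a)  →  k(k(0, 0), a)   [R5 at 1.1]
6. k(k(0, 0), a)  →  k(0, a)   [R1 at 1]
7. k(0, a)  →  a   [R1 at ε]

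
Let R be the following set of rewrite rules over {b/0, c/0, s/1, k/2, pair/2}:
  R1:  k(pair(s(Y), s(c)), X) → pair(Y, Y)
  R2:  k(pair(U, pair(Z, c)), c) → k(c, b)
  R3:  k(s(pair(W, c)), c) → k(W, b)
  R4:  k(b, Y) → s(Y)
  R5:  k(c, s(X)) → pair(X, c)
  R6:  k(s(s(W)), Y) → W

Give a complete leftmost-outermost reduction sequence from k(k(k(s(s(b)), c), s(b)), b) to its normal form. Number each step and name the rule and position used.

1. k(k(k(s(s(b)), c), s(b)), b)  →  k(k(b, s(b)), b)   [R6 at 1.1]
2. k(k(b, s(b)), b)  →  k(s(s(b)), b)   [R4 at 1]
3. k(s(s(b)), b)  →  b   [R6 at ε]

b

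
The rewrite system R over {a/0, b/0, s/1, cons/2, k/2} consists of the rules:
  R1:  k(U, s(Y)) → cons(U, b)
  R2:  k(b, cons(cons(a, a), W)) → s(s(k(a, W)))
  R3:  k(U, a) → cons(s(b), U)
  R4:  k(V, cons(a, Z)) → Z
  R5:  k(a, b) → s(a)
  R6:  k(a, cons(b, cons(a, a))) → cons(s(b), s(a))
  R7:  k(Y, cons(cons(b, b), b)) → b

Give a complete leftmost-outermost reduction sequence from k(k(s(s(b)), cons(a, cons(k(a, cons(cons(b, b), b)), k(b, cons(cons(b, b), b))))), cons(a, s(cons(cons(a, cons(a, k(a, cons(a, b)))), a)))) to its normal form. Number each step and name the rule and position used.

s(cons(cons(a, cons(a, b)), a))

1. k(k(s(s(b)), cons(a, cons(k(a, cons(cons(b, b), b)), k(b, cons(cons(b, b), b))))), cons(a, s(cons(cons(a, cons(a, k(a, cons(a, b)))), a))))  →  s(cons(cons(a, cons(a, k(a, cons(a, b)))), a))   [R4 at ε]
2. s(cons(cons(a, cons(a, k(a, cons(a, b)))), a))  →  s(cons(cons(a, cons(a, b)), a))   [R4 at 1.1.2.2]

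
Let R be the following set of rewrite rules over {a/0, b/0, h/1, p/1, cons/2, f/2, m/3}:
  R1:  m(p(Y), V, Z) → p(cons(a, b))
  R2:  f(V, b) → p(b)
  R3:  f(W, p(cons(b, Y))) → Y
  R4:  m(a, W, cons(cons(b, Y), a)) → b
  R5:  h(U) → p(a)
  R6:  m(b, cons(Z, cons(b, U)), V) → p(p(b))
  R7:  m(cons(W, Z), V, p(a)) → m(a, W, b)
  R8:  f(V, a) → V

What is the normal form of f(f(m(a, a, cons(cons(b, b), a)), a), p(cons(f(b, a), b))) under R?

b

1. f(f(m(a, a, cons(cons(b, b), a)), a), p(cons(f(b, a), b)))  →  f(m(a, a, cons(cons(b, b), a)), p(cons(f(b, a), b)))   [R8 at 1]
2. f(m(a, a, cons(cons(b, b), a)), p(cons(f(b, a), b)))  →  f(b, p(cons(f(b, a), b)))   [R4 at 1]
3. f(b, p(cons(f(b, a), b)))  →  f(b, p(cons(b, b)))   [R8 at 2.1.1]
4. f(b, p(cons(b, b)))  →  b   [R3 at ε]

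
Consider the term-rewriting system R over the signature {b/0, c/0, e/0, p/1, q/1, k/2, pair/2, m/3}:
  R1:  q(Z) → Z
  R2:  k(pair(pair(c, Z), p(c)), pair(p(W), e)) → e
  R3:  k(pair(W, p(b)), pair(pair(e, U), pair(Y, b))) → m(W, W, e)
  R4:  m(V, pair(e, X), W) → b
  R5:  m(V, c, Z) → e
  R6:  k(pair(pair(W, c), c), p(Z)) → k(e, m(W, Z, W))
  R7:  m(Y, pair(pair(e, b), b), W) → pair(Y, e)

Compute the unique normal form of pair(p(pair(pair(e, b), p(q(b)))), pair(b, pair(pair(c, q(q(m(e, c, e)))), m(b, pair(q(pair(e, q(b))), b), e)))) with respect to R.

1. pair(p(pair(pair(e, b), p(q(b)))), pair(b, pair(pair(c, q(q(m(e, c, e)))), m(b, pair(q(pair(e, q(b))), b), e))))  →  pair(p(pair(pair(e, b), p(b))), pair(b, pair(pair(c, q(q(m(e, c, e)))), m(b, pair(q(pair(e, q(b))), b), e))))   [R1 at 1.1.2.1]
2. pair(p(pair(pair(e, b), p(b))), pair(b, pair(pair(c, q(q(m(e, c, e)))), m(b, pair(q(pair(e, q(b))), b), e))))  →  pair(p(pair(pair(e, b), p(b))), pair(b, pair(pair(c, q(m(e, c, e))), m(b, pair(q(pair(e, q(b))), b), e))))   [R1 at 2.2.1.2]
3. pair(p(pair(pair(e, b), p(b))), pair(b, pair(pair(c, q(m(e, c, e))), m(b, pair(q(pair(e, q(b))), b), e))))  →  pair(p(pair(pair(e, b), p(b))), pair(b, pair(pair(c, m(e, c, e)), m(b, pair(q(pair(e, q(b))), b), e))))   [R1 at 2.2.1.2]
4. pair(p(pair(pair(e, b), p(b))), pair(b, pair(pair(c, m(e, c, e)), m(b, pair(q(pair(e, q(b))), b), e))))  →  pair(p(pair(pair(e, b), p(b))), pair(b, pair(pair(c, e), m(b, pair(q(pair(e, q(b))), b), e))))   [R5 at 2.2.1.2]
5. pair(p(pair(pair(e, b), p(b))), pair(b, pair(pair(c, e), m(b, pair(q(pair(e, q(b))), b), e))))  →  pair(p(pair(pair(e, b), p(b))), pair(b, pair(pair(c, e), m(b, pair(pair(e, q(b)), b), e))))   [R1 at 2.2.2.2.1]
6. pair(p(pair(pair(e, b), p(b))), pair(b, pair(pair(c, e), m(b, pair(pair(e, q(b)), b), e))))  →  pair(p(pair(pair(e, b), p(b))), pair(b, pair(pair(c, e), m(b, pair(pair(e, b), b), e))))   [R1 at 2.2.2.2.1.2]
7. pair(p(pair(pair(e, b), p(b))), pair(b, pair(pair(c, e), m(b, pair(pair(e, b), b), e))))  →  pair(p(pair(pair(e, b), p(b))), pair(b, pair(pair(c, e), pair(b, e))))   [R7 at 2.2.2]

pair(p(pair(pair(e, b), p(b))), pair(b, pair(pair(c, e), pair(b, e))))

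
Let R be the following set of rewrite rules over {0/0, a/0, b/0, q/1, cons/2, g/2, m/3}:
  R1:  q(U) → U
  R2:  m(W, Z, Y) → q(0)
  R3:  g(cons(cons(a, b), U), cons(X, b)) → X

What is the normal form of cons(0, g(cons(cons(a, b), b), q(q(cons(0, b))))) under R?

1. cons(0, g(cons(cons(a, b), b), q(q(cons(0, b)))))  →  cons(0, g(cons(cons(a, b), b), q(cons(0, b))))   [R1 at 2.2]
2. cons(0, g(cons(cons(a, b), b), q(cons(0, b))))  →  cons(0, g(cons(cons(a, b), b), cons(0, b)))   [R1 at 2.2]
3. cons(0, g(cons(cons(a, b), b), cons(0, b)))  →  cons(0, 0)   [R3 at 2]

cons(0, 0)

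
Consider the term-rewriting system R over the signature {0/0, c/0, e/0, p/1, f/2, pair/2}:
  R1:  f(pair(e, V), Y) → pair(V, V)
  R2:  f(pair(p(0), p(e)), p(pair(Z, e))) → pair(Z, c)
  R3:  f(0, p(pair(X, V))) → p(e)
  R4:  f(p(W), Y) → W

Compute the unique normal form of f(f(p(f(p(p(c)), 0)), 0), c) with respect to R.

1. f(f(p(f(p(p(c)), 0)), 0), c)  →  f(f(p(p(c)), 0), c)   [R4 at 1]
2. f(f(p(p(c)), 0), c)  →  f(p(c), c)   [R4 at 1]
3. f(p(c), c)  →  c   [R4 at ε]

c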